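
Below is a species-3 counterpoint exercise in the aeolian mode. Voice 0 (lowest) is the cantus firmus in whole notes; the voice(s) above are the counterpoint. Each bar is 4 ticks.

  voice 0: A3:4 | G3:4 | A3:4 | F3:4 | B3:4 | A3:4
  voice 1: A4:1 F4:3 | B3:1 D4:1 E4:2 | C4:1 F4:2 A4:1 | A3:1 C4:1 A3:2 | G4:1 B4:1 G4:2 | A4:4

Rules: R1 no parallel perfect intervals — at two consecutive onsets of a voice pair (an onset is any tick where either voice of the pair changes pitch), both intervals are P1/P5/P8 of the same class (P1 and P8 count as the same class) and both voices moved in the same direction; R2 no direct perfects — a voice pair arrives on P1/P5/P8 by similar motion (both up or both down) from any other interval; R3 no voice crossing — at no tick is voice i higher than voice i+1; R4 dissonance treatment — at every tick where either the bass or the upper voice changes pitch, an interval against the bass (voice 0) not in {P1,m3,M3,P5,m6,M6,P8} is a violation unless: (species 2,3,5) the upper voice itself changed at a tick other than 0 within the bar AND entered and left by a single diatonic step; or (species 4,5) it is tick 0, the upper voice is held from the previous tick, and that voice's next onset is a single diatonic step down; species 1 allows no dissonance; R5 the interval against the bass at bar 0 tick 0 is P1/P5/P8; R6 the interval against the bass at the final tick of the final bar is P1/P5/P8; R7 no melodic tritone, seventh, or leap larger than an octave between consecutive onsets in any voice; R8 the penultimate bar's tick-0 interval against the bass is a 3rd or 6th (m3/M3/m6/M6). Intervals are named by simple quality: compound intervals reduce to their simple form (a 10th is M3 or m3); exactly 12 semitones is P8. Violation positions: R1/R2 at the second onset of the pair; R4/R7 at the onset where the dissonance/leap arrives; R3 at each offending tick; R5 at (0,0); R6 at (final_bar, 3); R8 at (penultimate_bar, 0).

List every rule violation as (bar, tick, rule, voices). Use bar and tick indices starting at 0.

bar 0: v0=A3 v1=A4 downbeat P8
bar 1: v0=G3 v1=B3 downbeat M3
bar 2: v0=A3 v1=C4 downbeat m3
bar 3: v0=F3 v1=A3 downbeat M3
bar 4: v0=B3 v1=G4 downbeat m6
bar 5: v0=A3 v1=A4 downbeat P8
  -> R7 @ bar 1 tick 0 v(1,): F4->B3 leap 6st
  -> R7 @ bar 4 tick 0 v(0,): F3->B3 leap 6st
  -> R7 @ bar 4 tick 0 v(1,): A3->G4 leap 10st

(1, 0, R7, (1,))
(4, 0, R7, (0,))
(4, 0, R7, (1,))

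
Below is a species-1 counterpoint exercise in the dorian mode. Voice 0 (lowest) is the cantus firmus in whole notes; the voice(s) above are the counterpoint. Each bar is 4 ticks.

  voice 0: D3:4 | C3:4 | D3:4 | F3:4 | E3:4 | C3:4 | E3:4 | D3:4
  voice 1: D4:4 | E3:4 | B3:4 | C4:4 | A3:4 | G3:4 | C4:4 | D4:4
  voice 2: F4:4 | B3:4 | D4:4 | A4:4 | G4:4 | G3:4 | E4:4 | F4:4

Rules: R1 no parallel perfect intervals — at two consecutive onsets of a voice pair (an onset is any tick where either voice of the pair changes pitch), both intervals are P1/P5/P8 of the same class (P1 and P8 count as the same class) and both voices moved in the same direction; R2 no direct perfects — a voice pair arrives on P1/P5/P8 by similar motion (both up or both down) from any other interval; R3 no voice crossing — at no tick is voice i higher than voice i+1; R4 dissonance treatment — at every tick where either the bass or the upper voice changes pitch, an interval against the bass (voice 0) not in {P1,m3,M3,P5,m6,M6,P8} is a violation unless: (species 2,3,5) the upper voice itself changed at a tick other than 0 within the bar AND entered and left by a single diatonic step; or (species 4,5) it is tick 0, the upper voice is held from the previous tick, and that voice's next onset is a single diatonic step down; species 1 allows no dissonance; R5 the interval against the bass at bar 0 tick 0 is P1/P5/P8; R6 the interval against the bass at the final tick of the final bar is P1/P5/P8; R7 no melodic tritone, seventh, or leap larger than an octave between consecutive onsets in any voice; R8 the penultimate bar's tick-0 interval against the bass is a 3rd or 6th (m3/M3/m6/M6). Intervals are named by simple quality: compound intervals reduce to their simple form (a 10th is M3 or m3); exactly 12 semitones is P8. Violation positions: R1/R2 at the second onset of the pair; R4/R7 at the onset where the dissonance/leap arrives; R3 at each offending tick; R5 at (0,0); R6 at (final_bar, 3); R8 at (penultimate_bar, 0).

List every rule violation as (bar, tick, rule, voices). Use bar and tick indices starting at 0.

bar 0: v0=D3 v1=D4 v2=F4 downbeat m3
bar 1: v0=C3 v1=E3 v2=B3 downbeat M7
bar 2: v0=D3 v1=B3 v2=D4 downbeat P8
bar 3: v0=F3 v1=C4 v2=A4 downbeat M3
bar 4: v0=E3 v1=A3 v2=G4 downbeat m3
bar 5: v0=C3 v1=G3 v2=G3 downbeat P5
bar 6: v0=E3 v1=C4 v2=E4 downbeat P8
bar 7: v0=D3 v1=D4 v2=F4 downbeat m3
  -> R5 @ bar 0 tick 0 v(0, 2): opens on m3
  -> R2 @ bar 1 tick 0 v(1, 2): D4/F4 m3 -> E3/B3 P5 similar
  -> R4 @ bar 1 tick 0 v(0, 2): C3/B3 M7 untreated
  -> R7 @ bar 1 tick 0 v(1,): D4->E3 leap 10st
  -> R7 @ bar 1 tick 0 v(2,): F4->B3 leap 6st
  -> R2 @ bar 2 tick 0 v(0, 2): C3/B3 M7 -> D3/D4 P8 similar
  -> R2 @ bar 3 tick 0 v(0, 1): D3/B3 M6 -> F3/C4 P5 similar
  -> R4 @ bar 4 tick 0 v(0, 1): E3/A3 P4 untreated
  -> R2 @ bar 5 tick 0 v(0, 1): E3/A3 P4 -> C3/G3 P5 similar
  -> R2 @ bar 5 tick 0 v(0, 2): E3/G4 m3 -> C3/G3 P5 similar
  -> R2 @ bar 5 tick 0 v(1, 2): A3/G4 m7 -> G3/G3 P1 similar
  -> R2 @ bar 6 tick 0 v(0, 2): C3/G3 P5 -> E3/E4 P8 similar
  -> R8 @ bar 6 tick 0 v(0, 2): penult P8 not 3rd/6th
  -> R6 @ bar 7 tick 3 v(0, 2): closes on m3

(0, 0, R5, (0, 2))
(1, 0, R2, (1, 2))
(1, 0, R4, (0, 2))
(1, 0, R7, (1,))
(1, 0, R7, (2,))
(2, 0, R2, (0, 2))
(3, 0, R2, (0, 1))
(4, 0, R4, (0, 1))
(5, 0, R2, (0, 1))
(5, 0, R2, (0, 2))
(5, 0, R2, (1, 2))
(6, 0, R2, (0, 2))
(6, 0, R8, (0, 2))
(7, 3, R6, (0, 2))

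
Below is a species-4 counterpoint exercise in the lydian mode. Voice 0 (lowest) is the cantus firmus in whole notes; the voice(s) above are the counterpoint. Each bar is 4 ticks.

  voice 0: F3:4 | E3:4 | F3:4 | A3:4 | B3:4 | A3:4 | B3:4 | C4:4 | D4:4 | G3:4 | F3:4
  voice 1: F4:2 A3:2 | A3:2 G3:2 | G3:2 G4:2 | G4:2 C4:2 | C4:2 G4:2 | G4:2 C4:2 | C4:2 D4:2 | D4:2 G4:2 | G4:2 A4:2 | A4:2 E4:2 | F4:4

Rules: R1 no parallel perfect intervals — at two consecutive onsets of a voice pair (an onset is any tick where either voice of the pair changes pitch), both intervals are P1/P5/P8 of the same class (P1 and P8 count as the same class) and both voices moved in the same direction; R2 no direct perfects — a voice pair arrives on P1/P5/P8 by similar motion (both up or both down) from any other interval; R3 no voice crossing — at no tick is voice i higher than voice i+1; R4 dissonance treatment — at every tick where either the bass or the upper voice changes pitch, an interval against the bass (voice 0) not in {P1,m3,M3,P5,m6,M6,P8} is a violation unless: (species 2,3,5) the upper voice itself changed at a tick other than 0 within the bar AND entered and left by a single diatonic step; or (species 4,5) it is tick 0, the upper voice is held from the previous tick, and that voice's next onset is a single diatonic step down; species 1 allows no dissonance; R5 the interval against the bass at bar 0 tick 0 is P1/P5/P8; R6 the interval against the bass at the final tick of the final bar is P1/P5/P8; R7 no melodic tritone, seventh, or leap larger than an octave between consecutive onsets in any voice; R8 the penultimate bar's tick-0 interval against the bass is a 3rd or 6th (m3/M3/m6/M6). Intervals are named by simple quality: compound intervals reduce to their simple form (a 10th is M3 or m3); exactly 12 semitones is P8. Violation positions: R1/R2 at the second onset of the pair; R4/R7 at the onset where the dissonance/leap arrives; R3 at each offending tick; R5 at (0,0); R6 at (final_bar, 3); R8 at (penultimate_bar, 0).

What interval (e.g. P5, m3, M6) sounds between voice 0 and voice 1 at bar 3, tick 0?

voice 0=A3 voice 1=G4 -> m7

m7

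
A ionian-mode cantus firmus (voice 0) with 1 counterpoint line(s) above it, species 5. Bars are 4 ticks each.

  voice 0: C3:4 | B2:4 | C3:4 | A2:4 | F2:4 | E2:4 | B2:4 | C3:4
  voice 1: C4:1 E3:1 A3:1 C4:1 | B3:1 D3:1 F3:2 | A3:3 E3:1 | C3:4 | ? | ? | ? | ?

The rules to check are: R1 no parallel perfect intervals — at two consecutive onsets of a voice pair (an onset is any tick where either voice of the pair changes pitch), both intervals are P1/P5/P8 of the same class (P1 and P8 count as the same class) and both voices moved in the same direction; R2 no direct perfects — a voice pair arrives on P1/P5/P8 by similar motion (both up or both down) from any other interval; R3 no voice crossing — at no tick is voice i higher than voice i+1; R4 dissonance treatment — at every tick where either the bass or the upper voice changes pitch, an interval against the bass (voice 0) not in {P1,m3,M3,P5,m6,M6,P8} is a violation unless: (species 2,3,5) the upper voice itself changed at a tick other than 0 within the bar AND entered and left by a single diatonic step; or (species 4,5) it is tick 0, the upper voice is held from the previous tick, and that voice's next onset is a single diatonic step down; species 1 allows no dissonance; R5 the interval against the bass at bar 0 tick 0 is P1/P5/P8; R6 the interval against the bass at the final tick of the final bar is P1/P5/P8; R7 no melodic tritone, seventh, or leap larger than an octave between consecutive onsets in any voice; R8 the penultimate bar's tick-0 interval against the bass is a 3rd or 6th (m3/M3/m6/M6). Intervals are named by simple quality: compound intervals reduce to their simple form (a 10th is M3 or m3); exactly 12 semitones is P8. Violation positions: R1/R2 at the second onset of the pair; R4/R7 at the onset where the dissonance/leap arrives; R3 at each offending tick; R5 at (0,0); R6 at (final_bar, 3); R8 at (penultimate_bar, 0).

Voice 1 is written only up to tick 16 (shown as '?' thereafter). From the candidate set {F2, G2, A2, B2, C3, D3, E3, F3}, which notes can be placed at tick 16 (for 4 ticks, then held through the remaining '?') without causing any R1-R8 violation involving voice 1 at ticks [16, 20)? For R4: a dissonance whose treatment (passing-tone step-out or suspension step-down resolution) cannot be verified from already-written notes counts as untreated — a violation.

{A2, C3, D3, F3}

F2: violates R2
G2: violates R4
A2: legal
B2: violates R4
C3: legal
D3: legal
E3: violates R4
F3: legal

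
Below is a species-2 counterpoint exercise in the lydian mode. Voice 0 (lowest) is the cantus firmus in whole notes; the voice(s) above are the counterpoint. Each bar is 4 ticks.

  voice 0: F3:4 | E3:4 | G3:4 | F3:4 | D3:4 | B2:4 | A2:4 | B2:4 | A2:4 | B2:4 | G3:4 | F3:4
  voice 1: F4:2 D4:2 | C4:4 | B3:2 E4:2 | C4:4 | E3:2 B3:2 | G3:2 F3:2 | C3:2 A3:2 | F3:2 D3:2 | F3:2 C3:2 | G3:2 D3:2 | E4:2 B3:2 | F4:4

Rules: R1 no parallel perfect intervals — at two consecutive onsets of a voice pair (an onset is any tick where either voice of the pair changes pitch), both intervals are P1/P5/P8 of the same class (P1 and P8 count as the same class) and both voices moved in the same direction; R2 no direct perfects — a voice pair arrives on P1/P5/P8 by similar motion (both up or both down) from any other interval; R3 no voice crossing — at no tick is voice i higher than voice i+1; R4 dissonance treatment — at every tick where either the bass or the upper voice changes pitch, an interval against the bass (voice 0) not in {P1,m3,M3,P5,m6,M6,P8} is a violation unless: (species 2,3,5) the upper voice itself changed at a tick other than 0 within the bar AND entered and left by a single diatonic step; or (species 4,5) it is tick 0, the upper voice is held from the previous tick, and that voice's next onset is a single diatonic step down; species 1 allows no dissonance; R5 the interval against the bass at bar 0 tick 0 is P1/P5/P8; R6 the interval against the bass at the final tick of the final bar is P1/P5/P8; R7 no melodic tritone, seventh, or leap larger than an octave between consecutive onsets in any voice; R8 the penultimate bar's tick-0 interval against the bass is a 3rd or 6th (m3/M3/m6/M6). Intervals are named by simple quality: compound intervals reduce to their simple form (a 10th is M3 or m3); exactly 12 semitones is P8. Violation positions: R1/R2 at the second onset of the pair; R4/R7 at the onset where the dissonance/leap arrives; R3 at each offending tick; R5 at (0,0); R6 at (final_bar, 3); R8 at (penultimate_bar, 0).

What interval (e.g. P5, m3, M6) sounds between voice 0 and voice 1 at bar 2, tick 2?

M6

voice 0=G3 voice 1=E4 -> M6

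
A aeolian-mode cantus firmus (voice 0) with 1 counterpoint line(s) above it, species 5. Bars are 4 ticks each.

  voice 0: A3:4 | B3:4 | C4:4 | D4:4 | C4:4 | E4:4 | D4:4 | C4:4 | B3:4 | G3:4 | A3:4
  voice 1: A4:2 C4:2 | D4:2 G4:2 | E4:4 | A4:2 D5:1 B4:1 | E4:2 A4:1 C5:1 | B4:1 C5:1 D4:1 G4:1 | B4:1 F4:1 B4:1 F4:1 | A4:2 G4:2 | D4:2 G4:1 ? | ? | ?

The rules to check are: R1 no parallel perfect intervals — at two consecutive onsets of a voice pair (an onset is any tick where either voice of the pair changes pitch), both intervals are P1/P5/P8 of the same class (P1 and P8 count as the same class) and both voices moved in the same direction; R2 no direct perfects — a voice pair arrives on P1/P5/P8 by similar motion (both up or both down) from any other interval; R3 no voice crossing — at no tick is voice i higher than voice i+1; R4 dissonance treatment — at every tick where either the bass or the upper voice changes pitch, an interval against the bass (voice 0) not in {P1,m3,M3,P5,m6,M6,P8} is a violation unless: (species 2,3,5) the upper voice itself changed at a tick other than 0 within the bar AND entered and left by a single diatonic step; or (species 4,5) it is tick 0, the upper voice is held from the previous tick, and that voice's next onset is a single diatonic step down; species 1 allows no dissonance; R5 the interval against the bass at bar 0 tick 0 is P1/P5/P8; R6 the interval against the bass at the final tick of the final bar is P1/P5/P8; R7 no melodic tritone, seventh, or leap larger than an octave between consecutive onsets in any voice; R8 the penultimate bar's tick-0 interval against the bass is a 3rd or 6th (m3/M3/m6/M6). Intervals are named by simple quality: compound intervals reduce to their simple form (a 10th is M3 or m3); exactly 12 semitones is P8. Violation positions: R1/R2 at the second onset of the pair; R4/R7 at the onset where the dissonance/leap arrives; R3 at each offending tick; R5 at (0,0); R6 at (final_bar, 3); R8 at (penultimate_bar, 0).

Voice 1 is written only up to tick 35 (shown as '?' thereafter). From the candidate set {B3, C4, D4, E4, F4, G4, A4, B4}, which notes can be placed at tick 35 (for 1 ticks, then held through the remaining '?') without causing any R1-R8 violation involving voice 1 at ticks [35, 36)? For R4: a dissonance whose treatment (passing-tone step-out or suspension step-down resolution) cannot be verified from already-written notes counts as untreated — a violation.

B3: legal
C4: violates R4
D4: legal
E4: violates R4
F4: violates R4
G4: legal
A4: violates R4
B4: legal

{B3, B4, D4, G4}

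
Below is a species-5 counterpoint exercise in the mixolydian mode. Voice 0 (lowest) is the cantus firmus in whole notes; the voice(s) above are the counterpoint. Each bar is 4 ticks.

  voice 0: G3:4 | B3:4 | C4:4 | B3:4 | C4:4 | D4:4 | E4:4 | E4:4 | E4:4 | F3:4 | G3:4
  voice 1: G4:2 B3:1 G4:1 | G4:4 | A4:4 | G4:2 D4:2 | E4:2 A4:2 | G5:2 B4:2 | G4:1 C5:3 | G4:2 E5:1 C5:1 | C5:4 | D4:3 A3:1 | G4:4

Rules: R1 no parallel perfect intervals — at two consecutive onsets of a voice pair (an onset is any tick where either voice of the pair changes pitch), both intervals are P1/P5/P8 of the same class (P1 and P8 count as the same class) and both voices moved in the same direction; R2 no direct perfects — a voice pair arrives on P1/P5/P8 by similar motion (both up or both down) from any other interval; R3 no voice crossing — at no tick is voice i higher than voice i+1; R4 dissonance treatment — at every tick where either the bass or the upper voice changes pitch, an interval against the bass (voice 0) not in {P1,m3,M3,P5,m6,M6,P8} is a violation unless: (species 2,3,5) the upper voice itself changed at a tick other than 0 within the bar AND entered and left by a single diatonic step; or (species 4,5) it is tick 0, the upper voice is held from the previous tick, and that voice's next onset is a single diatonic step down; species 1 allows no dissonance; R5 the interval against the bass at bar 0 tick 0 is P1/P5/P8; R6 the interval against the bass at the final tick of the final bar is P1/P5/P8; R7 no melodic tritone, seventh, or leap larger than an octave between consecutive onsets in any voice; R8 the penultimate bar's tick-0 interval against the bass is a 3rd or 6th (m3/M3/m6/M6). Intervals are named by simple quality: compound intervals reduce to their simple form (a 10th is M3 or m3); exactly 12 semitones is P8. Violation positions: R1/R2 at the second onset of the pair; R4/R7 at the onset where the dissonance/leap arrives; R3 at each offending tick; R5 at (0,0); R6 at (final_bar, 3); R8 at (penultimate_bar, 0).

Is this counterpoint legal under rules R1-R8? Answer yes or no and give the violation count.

No (6 violations)

bar 0: v0=G3 v1=G4 (P8)
bar 1: v0=B3 v1=G4 (m6)
bar 2: v0=C4 v1=A4 (M6)
bar 3: v0=B3 v1=G4 (m6)
bar 4: v0=C4 v1=E4 (M3)
bar 5: v0=D4 v1=G5 (P4)
bar 6: v0=E4 v1=G4 (m3)
bar 7: v0=E4 v1=G4 (m3)
bar 8: v0=E4 v1=C5 (m6)
bar 9: v0=F3 v1=D4 (M6)
bar 10: v0=G3 v1=G4 (P8)
  R4 @ bar5.0: D4/G5 P4 untreated
  R7 @ bar5.0: A4->G5 leap 10st
  R7 @ bar9.0: E4->F3 leap 11st
  R7 @ bar9.0: C5->D4 leap 10st
  R2 @ bar10.0: F3/A3 M3 -> G3/G4 P8 similar
  R7 @ bar10.0: A3->G4 leap 10st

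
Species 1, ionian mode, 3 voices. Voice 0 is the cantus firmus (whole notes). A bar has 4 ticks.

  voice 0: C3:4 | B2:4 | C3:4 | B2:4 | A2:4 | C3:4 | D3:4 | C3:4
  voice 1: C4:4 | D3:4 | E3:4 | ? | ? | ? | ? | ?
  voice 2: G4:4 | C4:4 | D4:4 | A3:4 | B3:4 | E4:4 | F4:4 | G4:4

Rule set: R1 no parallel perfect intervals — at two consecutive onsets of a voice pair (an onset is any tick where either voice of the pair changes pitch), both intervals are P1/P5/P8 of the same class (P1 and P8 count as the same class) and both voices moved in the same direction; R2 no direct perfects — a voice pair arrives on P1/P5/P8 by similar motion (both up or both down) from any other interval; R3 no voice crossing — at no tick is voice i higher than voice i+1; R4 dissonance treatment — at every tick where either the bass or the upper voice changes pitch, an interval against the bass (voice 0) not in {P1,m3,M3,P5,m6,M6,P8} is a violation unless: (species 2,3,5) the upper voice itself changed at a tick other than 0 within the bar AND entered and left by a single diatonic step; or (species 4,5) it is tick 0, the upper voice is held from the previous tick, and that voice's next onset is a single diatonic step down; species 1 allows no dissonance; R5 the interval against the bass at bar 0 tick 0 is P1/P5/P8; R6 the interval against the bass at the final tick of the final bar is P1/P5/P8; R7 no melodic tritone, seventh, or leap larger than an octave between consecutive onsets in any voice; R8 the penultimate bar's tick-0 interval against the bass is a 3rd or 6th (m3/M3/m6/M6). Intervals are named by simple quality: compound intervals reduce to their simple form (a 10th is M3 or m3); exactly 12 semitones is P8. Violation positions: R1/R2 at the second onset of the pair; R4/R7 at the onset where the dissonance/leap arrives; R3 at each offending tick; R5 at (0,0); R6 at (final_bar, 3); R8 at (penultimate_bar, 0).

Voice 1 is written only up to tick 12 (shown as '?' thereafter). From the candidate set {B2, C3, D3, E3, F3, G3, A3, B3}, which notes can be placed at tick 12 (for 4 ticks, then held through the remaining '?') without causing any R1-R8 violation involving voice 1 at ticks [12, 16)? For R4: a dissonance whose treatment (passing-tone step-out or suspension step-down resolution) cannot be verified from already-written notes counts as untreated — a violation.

{G3}

B2: violates R2
C3: violates R4
D3: violates R2
E3: violates R4
F3: violates R4
G3: legal
A3: violates R4
B3: violates R3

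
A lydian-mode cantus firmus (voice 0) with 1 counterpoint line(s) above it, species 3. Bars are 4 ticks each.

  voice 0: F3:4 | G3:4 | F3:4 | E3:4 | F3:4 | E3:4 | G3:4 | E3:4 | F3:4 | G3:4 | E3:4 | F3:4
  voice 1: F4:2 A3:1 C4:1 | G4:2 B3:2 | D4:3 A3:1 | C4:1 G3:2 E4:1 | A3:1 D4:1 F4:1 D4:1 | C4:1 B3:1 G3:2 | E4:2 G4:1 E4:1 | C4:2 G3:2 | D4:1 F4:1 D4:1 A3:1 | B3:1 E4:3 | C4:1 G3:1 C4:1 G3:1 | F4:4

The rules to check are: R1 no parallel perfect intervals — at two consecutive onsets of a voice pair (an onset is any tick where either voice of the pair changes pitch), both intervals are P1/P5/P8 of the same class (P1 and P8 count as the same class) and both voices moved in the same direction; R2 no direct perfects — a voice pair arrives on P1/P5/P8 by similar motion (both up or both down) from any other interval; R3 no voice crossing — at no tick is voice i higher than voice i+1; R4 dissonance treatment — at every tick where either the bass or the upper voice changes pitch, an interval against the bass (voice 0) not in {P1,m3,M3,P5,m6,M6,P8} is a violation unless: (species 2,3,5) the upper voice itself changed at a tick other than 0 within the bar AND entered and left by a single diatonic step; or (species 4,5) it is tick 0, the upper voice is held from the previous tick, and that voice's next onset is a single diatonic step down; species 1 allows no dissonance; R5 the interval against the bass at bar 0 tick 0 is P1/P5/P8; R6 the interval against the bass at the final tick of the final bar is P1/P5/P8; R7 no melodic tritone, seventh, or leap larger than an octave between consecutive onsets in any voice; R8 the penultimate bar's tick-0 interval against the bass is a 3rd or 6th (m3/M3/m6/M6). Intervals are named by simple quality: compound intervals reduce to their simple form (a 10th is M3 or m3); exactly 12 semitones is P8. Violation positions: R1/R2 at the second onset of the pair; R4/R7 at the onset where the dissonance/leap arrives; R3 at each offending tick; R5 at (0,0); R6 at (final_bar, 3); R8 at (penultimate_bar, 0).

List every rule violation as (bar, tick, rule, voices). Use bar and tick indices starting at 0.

(1, 0, R2, (0, 1))
(11, 0, R2, (0, 1))
(11, 0, R7, (1,))

bar 0: v0=F3 v1=F4 downbeat P8
bar 1: v0=G3 v1=G4 downbeat P8
bar 2: v0=F3 v1=D4 downbeat M6
bar 3: v0=E3 v1=C4 downbeat m6
bar 4: v0=F3 v1=A3 downbeat M3
bar 5: v0=E3 v1=C4 downbeat m6
bar 6: v0=G3 v1=E4 downbeat M6
bar 7: v0=E3 v1=C4 downbeat m6
bar 8: v0=F3 v1=D4 downbeat M6
bar 9: v0=G3 v1=B3 downbeat M3
bar 10: v0=E3 v1=C4 downbeat m6
bar 11: v0=F3 v1=F4 downbeat P8
  -> R2 @ bar 1 tick 0 v(0, 1): F3/C4 P5 -> G3/G4 P8 similar
  -> R2 @ bar 11 tick 0 v(0, 1): E3/G3 m3 -> F3/F4 P8 similar
  -> R7 @ bar 11 tick 0 v(1,): G3->F4 leap 10st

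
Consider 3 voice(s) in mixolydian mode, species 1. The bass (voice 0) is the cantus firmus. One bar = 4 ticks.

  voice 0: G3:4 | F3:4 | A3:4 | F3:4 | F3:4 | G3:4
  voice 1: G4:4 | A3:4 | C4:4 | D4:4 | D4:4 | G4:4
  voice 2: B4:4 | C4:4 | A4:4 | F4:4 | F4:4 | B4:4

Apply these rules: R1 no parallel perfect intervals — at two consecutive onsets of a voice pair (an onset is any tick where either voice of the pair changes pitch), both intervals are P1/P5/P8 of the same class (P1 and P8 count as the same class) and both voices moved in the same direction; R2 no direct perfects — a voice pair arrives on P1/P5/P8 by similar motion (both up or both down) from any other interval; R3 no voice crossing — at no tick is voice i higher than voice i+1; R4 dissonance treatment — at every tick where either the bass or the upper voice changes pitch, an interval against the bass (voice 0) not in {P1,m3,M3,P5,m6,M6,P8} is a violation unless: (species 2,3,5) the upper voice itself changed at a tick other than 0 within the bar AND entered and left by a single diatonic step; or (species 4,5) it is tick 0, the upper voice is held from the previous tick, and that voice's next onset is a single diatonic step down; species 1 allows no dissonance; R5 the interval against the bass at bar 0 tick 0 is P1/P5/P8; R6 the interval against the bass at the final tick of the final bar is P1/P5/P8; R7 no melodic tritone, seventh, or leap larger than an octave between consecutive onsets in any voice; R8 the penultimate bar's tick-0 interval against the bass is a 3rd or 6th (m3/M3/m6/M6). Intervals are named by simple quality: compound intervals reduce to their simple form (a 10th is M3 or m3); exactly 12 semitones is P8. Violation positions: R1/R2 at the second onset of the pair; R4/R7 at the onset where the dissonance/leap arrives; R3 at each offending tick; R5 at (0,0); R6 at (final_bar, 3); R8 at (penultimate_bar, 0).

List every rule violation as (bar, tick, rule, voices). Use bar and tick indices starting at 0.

(0, 0, R5, (0, 2))
(1, 0, R2, (0, 2))
(1, 0, R7, (1,))
(1, 0, R7, (2,))
(2, 0, R2, (0, 2))
(3, 0, R1, (0, 2))
(4, 0, R8, (0, 2))
(5, 0, R2, (0, 1))
(5, 0, R7, (2,))
(5, 3, R6, (0, 2))

bar 0: v0=G3 v1=G4 v2=B4 downbeat M3
bar 1: v0=F3 v1=A3 v2=C4 downbeat P5
bar 2: v0=A3 v1=C4 v2=A4 downbeat P8
bar 3: v0=F3 v1=D4 v2=F4 downbeat P8
bar 4: v0=F3 v1=D4 v2=F4 downbeat P8
bar 5: v0=G3 v1=G4 v2=B4 downbeat M3
  -> R5 @ bar 0 tick 0 v(0, 2): opens on M3
  -> R2 @ bar 1 tick 0 v(0, 2): G3/B4 M3 -> F3/C4 P5 similar
  -> R7 @ bar 1 tick 0 v(1,): G4->A3 leap 10st
  -> R7 @ bar 1 tick 0 v(2,): B4->C4 leap 11st
  -> R2 @ bar 2 tick 0 v(0, 2): F3/C4 P5 -> A3/A4 P8 similar
  -> R1 @ bar 3 tick 0 v(0, 2): A3/A4 P8 -> F3/F4 P8 similar
  -> R8 @ bar 4 tick 0 v(0, 2): penult P8 not 3rd/6th
  -> R2 @ bar 5 tick 0 v(0, 1): F3/D4 M6 -> G3/G4 P8 similar
  -> R7 @ bar 5 tick 0 v(2,): F4->B4 leap 6st
  -> R6 @ bar 5 tick 3 v(0, 2): closes on M3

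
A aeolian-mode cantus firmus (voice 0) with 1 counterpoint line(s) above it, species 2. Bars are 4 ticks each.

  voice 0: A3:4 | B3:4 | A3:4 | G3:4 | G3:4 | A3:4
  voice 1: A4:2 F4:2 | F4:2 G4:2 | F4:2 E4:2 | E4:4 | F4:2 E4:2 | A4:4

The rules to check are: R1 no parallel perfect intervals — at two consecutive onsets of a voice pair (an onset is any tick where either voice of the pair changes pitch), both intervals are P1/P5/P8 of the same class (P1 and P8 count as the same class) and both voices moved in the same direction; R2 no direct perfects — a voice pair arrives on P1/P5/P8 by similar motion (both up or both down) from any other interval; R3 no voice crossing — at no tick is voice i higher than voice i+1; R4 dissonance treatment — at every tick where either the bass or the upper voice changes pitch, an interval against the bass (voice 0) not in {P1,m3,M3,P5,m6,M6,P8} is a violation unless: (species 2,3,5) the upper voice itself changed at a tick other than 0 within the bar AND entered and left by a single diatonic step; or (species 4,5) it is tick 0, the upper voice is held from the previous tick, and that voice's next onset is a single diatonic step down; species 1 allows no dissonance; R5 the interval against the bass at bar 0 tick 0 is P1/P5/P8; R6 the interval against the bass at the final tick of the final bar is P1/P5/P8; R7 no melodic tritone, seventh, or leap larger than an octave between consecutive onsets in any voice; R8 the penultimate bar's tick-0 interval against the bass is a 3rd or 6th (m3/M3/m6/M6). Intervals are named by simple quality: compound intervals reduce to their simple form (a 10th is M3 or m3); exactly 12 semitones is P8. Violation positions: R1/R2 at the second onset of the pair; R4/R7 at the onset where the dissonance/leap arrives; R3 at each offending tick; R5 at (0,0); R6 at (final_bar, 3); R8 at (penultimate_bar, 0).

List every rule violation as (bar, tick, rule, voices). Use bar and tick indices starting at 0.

(1, 0, R4, (0, 1))
(4, 0, R4, (0, 1))
(4, 0, R8, (0, 1))
(5, 0, R2, (0, 1))

bar 0: v0=A3 v1=A4 downbeat P8
bar 1: v0=B3 v1=F4 downbeat TT
bar 2: v0=A3 v1=F4 downbeat m6
bar 3: v0=G3 v1=E4 downbeat M6
bar 4: v0=G3 v1=F4 downbeat m7
bar 5: v0=A3 v1=A4 downbeat P8
  -> R4 @ bar 1 tick 0 v(0, 1): B3/F4 TT untreated
  -> R4 @ bar 4 tick 0 v(0, 1): G3/F4 m7 untreated
  -> R8 @ bar 4 tick 0 v(0, 1): penult m7 not 3rd/6th
  -> R2 @ bar 5 tick 0 v(0, 1): G3/E4 M6 -> A3/A4 P8 similar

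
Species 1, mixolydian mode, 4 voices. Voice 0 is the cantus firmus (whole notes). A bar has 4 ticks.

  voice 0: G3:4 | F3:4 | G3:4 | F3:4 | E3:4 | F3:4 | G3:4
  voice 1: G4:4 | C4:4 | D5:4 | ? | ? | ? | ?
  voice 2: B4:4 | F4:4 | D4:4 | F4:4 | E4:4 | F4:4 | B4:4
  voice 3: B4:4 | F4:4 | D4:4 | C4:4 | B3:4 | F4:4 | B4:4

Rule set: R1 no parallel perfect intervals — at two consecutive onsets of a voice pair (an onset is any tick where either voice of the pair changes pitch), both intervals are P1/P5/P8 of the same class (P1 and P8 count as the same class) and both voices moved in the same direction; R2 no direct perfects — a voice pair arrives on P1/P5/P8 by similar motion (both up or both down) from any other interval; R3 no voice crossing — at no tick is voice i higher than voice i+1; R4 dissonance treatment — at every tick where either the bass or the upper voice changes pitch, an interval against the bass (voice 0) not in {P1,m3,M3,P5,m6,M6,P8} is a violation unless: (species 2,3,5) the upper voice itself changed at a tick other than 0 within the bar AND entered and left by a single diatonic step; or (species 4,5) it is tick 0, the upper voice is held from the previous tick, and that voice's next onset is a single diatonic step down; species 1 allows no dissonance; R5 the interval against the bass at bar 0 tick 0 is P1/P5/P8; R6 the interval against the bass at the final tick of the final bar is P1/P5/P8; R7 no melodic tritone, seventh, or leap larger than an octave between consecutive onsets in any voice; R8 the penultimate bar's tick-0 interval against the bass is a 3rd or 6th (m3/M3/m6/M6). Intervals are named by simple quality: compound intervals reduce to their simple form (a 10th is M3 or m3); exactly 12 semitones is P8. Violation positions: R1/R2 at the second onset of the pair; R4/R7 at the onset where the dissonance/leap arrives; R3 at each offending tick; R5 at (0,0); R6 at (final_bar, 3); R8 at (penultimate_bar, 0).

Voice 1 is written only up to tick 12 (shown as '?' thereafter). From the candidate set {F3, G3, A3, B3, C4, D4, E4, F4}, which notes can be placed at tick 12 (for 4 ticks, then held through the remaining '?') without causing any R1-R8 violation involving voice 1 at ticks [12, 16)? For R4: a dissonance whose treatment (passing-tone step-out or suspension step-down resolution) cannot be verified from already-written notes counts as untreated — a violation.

F3: violates R2,R7
G3: violates R4,R7
A3: violates R7
B3: violates R4,R7
C4: violates R1,R7
D4: legal
E4: violates R4,R7
F4: violates R2

{D4}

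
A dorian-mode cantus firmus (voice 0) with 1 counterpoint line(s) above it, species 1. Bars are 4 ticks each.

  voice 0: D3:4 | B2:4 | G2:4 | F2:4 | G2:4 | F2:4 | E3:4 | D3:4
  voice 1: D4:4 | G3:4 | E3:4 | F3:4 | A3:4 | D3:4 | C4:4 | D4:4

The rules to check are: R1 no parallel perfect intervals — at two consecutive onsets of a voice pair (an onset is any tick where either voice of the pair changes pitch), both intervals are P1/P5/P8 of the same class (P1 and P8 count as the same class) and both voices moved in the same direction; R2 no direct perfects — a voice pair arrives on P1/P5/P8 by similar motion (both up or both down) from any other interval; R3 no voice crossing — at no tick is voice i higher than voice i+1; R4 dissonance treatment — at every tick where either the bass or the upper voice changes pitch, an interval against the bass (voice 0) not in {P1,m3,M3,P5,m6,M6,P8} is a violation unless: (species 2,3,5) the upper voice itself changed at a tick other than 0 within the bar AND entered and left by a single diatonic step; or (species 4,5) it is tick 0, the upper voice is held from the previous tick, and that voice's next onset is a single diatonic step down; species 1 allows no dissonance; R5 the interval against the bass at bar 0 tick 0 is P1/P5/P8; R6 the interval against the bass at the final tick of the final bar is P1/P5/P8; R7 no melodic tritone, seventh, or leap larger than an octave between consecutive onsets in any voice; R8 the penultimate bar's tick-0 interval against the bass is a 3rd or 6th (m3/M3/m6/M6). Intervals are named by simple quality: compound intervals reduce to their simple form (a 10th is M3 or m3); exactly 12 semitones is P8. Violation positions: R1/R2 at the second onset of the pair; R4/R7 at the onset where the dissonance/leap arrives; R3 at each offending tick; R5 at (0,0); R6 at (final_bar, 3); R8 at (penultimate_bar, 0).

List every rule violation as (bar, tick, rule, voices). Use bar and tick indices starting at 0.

(4, 0, R4, (0, 1))
(6, 0, R7, (0,))
(6, 0, R7, (1,))

bar 0: v0=D3 v1=D4 downbeat P8
bar 1: v0=B2 v1=G3 downbeat m6
bar 2: v0=G2 v1=E3 downbeat M6
bar 3: v0=F2 v1=F3 downbeat P8
bar 4: v0=G2 v1=A3 downbeat M2
bar 5: v0=F2 v1=D3 downbeat M6
bar 6: v0=E3 v1=C4 downbeat m6
bar 7: v0=D3 v1=D4 downbeat P8
  -> R4 @ bar 4 tick 0 v(0, 1): G2/A3 M2 untreated
  -> R7 @ bar 6 tick 0 v(0,): F2->E3 leap 11st
  -> R7 @ bar 6 tick 0 v(1,): D3->C4 leap 10st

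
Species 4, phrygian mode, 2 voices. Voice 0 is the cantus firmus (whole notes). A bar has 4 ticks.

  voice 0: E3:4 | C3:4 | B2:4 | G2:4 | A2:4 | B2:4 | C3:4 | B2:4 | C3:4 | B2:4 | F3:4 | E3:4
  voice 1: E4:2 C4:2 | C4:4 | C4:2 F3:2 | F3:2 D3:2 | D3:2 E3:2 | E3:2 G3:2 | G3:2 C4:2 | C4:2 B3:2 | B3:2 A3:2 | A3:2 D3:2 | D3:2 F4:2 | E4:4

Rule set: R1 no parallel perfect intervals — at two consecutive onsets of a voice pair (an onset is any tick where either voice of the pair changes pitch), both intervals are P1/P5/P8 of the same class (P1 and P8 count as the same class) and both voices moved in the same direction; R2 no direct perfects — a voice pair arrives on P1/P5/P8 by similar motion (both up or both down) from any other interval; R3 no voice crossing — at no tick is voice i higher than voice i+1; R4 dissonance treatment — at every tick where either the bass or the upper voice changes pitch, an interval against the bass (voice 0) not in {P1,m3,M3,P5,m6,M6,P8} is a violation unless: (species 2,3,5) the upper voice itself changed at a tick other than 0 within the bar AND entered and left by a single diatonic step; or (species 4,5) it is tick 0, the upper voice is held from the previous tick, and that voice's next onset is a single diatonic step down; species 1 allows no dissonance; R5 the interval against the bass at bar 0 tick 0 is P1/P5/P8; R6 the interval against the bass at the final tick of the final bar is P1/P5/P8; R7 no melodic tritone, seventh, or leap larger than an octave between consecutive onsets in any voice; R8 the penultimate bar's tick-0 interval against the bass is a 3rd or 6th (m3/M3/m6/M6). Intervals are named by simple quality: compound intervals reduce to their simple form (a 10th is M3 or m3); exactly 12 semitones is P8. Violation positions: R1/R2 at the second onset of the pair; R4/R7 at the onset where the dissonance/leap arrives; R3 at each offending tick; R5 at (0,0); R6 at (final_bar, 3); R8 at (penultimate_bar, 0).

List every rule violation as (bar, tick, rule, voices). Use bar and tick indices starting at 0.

(2, 0, R4, (0, 1))
(2, 2, R4, (0, 1))
(3, 0, R4, (0, 1))
(4, 0, R4, (0, 1))
(5, 0, R4, (0, 1))
(9, 0, R4, (0, 1))
(10, 0, R3, (0, 1))
(10, 0, R7, (0,))
(10, 1, R3, (0, 1))
(10, 2, R7, (1,))
(11, 0, R1, (0, 1))

bar 0: v0=E3 v1=E4 downbeat P8
bar 1: v0=C3 v1=C4 downbeat P8
bar 2: v0=B2 v1=C4 downbeat m2
bar 3: v0=G2 v1=F3 downbeat m7
bar 4: v0=A2 v1=D3 downbeat P4
bar 5: v0=B2 v1=E3 downbeat P4
bar 6: v0=C3 v1=G3 downbeat P5
bar 7: v0=B2 v1=C4 downbeat m2
bar 8: v0=C3 v1=B3 downbeat M7
bar 9: v0=B2 v1=A3 downbeat m7
bar 10: v0=F3 v1=D3 downbeat m3
bar 11: v0=E3 v1=E4 downbeat P8
  -> R4 @ bar 2 tick 0 v(0, 1): B2/C4 m2 untreated
  -> R4 @ bar 2 tick 2 v(0, 1): B2/F3 TT untreated
  -> R4 @ bar 3 tick 0 v(0, 1): G2/F3 m7 untreated
  -> R4 @ bar 4 tick 0 v(0, 1): A2/D3 P4 untreated
  -> R4 @ bar 5 tick 0 v(0, 1): B2/E3 P4 untreated
  -> R4 @ bar 9 tick 0 v(0, 1): B2/A3 m7 untreated
  -> R3 @ bar 10 tick 0 v(0, 1): F3 above D3
  -> R7 @ bar 10 tick 0 v(0,): B2->F3 leap 6st
  -> R3 @ bar 10 tick 1 v(0, 1): F3 above D3
  -> R7 @ bar 10 tick 2 v(1,): D3->F4 leap 15st
  -> R1 @ bar 11 tick 0 v(0, 1): F3/F4 P8 -> E3/E4 P8 similar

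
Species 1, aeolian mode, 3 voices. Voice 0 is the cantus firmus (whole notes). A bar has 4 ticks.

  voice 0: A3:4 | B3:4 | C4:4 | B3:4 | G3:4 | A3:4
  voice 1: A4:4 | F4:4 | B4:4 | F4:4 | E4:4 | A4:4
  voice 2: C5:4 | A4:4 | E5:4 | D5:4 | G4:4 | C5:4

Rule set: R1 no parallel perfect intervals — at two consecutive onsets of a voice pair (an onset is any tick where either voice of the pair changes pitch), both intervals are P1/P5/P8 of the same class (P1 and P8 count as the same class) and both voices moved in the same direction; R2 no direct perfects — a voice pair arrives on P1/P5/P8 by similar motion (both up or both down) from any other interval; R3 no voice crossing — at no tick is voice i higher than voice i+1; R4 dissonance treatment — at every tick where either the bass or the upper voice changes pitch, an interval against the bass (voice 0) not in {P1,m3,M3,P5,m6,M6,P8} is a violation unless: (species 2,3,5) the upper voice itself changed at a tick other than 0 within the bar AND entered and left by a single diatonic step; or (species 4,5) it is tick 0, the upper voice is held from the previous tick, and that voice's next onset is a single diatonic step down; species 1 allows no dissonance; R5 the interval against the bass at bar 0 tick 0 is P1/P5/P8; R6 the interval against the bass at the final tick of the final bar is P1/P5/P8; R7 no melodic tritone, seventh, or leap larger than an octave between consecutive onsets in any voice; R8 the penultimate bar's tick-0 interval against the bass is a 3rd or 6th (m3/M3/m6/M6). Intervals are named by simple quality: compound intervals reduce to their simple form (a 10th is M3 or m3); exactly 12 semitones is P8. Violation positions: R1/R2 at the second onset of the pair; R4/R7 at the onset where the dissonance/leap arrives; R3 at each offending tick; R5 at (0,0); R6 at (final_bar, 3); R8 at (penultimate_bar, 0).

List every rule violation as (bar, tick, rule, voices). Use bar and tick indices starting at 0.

(0, 0, R5, (0, 2))
(1, 0, R4, (0, 1))
(1, 0, R4, (0, 2))
(2, 0, R4, (0, 1))
(2, 0, R7, (1,))
(3, 0, R4, (0, 1))
(3, 0, R7, (1,))
(4, 0, R2, (0, 2))
(4, 0, R8, (0, 2))
(5, 0, R2, (0, 1))
(5, 3, R6, (0, 2))

bar 0: v0=A3 v1=A4 v2=C5 downbeat m3
bar 1: v0=B3 v1=F4 v2=A4 downbeat m7
bar 2: v0=C4 v1=B4 v2=E5 downbeat M3
bar 3: v0=B3 v1=F4 v2=D5 downbeat m3
bar 4: v0=G3 v1=E4 v2=G4 downbeat P8
bar 5: v0=A3 v1=A4 v2=C5 downbeat m3
  -> R5 @ bar 0 tick 0 v(0, 2): opens on m3
  -> R4 @ bar 1 tick 0 v(0, 1): B3/F4 TT untreated
  -> R4 @ bar 1 tick 0 v(0, 2): B3/A4 m7 untreated
  -> R4 @ bar 2 tick 0 v(0, 1): C4/B4 M7 untreated
  -> R7 @ bar 2 tick 0 v(1,): F4->B4 leap 6st
  -> R4 @ bar 3 tick 0 v(0, 1): B3/F4 TT untreated
  -> R7 @ bar 3 tick 0 v(1,): B4->F4 leap 6st
  -> R2 @ bar 4 tick 0 v(0, 2): B3/D5 m3 -> G3/G4 P8 similar
  -> R8 @ bar 4 tick 0 v(0, 2): penult P8 not 3rd/6th
  -> R2 @ bar 5 tick 0 v(0, 1): G3/E4 M6 -> A3/A4 P8 similar
  -> R6 @ bar 5 tick 3 v(0, 2): closes on m3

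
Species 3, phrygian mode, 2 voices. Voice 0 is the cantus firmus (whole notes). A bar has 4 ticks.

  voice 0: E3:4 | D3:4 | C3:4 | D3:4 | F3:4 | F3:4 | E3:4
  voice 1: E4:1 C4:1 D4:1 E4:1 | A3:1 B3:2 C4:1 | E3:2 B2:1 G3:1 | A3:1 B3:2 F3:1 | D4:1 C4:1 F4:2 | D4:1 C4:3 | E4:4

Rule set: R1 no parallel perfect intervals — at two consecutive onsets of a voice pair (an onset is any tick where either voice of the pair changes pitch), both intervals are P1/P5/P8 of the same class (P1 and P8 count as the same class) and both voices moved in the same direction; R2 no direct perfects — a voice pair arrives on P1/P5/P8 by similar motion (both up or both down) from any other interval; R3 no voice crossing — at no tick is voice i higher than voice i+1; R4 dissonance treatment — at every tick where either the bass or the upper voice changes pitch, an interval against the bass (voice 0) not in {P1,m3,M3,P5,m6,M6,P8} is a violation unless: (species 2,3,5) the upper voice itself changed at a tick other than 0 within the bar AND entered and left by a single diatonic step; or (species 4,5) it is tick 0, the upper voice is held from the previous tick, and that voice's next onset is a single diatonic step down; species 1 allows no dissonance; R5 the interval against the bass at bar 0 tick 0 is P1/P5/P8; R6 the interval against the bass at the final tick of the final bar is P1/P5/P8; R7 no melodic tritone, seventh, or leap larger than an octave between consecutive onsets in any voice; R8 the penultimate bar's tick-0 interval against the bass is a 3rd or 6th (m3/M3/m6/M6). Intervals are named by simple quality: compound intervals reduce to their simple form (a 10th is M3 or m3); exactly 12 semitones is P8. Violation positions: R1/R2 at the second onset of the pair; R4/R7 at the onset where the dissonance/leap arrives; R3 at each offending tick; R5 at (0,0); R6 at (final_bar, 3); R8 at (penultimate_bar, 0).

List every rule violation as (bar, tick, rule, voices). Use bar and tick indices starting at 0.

bar 0: v0=E3 v1=E4 downbeat P8
bar 1: v0=D3 v1=A3 downbeat P5
bar 2: v0=C3 v1=E3 downbeat M3
bar 3: v0=D3 v1=A3 downbeat P5
bar 4: v0=F3 v1=D4 downbeat M6
bar 5: v0=F3 v1=D4 downbeat M6
bar 6: v0=E3 v1=E4 downbeat P8
  -> R2 @ bar 1 tick 0 v(0, 1): E3/E4 P8 -> D3/A3 P5 similar
  -> R4 @ bar 1 tick 3 v(0, 1): D3/C4 m7 untreated
  -> R3 @ bar 2 tick 2 v(0, 1): C3 above B2
  -> R4 @ bar 2 tick 2 v(0, 1): C3/B2 m2 untreated
  -> R1 @ bar 3 tick 0 v(0, 1): C3/G3 P5 -> D3/A3 P5 similar
  -> R7 @ bar 3 tick 3 v(1,): B3->F3 leap 6st

(1, 0, R2, (0, 1))
(1, 3, R4, (0, 1))
(2, 2, R3, (0, 1))
(2, 2, R4, (0, 1))
(3, 0, R1, (0, 1))
(3, 3, R7, (1,))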